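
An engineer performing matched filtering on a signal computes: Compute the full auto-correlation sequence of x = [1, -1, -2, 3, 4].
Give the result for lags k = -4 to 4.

r_xx[k] = sum_m x[m]*x[m+k], indexed from 0, for k = -4 to 4:
  r_xx[-4] = x[4]*x[0] = 4
  r_xx[-3] = x[3]*x[0] + x[4]*x[1] = -1
  r_xx[-2] = x[2]*x[0] + x[3]*x[1] + x[4]*x[2] = -13
  r_xx[-1] = x[1]*x[0] + x[2]*x[1] + x[3]*x[2] + x[4]*x[3] = 7
  r_xx[0] = x[0]*x[0] + x[1]*x[1] + x[2]*x[2] + x[3]*x[3] + x[4]*x[4] = 31
  r_xx[1] = x[0]*x[1] + x[1]*x[2] + x[2]*x[3] + x[3]*x[4] = 7
  r_xx[2] = x[0]*x[2] + x[1]*x[3] + x[2]*x[4] = -13
  r_xx[3] = x[0]*x[3] + x[1]*x[4] = -1
  r_xx[4] = x[0]*x[4] = 4
r_xx = [4, -1, -13, 7, 31, 7, -13, -1, 4]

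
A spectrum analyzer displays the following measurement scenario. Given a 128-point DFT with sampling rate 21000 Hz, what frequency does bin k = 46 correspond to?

The frequency of DFT bin k is: f_k = k * f_s / N
f_46 = 46 * 21000 / 128 = 60375/8 Hz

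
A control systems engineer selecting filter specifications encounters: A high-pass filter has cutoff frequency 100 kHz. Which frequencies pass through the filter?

A high-pass filter passes all frequencies above the cutoff frequency 100 kHz and attenuates lower frequencies.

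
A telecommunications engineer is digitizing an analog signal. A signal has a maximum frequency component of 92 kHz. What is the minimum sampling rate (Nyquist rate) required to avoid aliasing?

By the Nyquist-Shannon sampling theorem,
the minimum sampling rate (Nyquist rate) must be at least 2 * f_max.
Nyquist rate = 2 * 92 kHz = 184 kHz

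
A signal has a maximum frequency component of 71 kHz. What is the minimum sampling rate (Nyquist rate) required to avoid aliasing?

By the Nyquist-Shannon sampling theorem,
the minimum sampling rate (Nyquist rate) must be at least 2 * f_max.
Nyquist rate = 2 * 71 kHz = 142 kHz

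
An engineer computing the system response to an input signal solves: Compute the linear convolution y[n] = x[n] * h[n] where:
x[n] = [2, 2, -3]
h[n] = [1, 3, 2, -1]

y[n] = sum_k x[k]*h[n-k]. Output length = len(x) + len(h) - 1 = 3 + 4 - 1 = 6.
y[0] = 2*1 = 2
y[1] = 2*1 + 2*3 = 8
y[2] = -3*1 + 2*3 + 2*2 = 7
y[3] = -3*3 + 2*2 + 2*-1 = -7
y[4] = -3*2 + 2*-1 = -8
y[5] = -3*-1 = 3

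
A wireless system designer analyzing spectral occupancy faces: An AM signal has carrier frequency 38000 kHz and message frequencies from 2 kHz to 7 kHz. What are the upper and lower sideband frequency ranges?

Upper sideband (USB) = fc + [fm_low, fm_high] = 38000 + [2, 7] = [38002, 38007] kHz
Lower sideband (LSB) = fc - [fm_high, fm_low] = 38000 - [7, 2] = [37993, 37998] kHz
Total occupied spectrum: 37993 kHz to 38007 kHz (plus carrier at 38000 kHz)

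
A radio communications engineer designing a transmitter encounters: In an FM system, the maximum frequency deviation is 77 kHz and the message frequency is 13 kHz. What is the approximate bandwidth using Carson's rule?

Carson's rule: BW = 2*(delta_f + f_m)
= 2*(77 + 13) kHz = 180 kHz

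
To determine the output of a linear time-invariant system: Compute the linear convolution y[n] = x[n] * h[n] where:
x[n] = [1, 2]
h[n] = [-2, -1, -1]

y[n] = sum_k x[k]*h[n-k]. Output length = len(x) + len(h) - 1 = 2 + 3 - 1 = 4.
y[0] = 1*-2 = -2
y[1] = 2*-2 + 1*-1 = -5
y[2] = 2*-1 + 1*-1 = -3
y[3] = 2*-1 = -2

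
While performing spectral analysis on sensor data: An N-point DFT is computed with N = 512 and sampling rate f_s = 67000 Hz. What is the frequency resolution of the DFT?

DFT frequency resolution = f_s / N
= 67000 / 512 = 8375/64 Hz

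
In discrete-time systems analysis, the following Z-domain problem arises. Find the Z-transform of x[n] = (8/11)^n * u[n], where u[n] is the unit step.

The Z-transform of a^n * u[n] is z/(z-a) for |z| > |a|.
Here a = 8/11, so X(z) = z/(z - (8/11)) = 11z/(11z - 8)
ROC: |z| > 8/11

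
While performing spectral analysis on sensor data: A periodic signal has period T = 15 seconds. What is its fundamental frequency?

The fundamental frequency is the reciprocal of the period.
f = 1/T = 1/(15) = 1/15 Hz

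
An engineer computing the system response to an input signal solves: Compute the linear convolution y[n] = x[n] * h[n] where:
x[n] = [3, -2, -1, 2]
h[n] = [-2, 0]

y[n] = sum_k x[k]*h[n-k]. Output length = len(x) + len(h) - 1 = 4 + 2 - 1 = 5.
y[0] = 3*-2 = -6
y[1] = -2*-2 + 3*0 = 4
y[2] = -1*-2 + -2*0 = 2
y[3] = 2*-2 + -1*0 = -4
y[4] = 2*0 = 0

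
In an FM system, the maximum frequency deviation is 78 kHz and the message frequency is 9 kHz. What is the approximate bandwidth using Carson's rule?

Carson's rule: BW = 2*(delta_f + f_m)
= 2*(78 + 9) kHz = 174 kHz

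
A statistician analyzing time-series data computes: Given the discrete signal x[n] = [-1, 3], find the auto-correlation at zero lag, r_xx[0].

The auto-correlation at zero lag r_xx[0] equals the signal energy.
r_xx[0] = sum of x[n]^2 = (-1)^2 + 3^2
= 1 + 9 = 10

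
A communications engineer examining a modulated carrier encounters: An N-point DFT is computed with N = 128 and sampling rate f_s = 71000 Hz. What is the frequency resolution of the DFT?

DFT frequency resolution = f_s / N
= 71000 / 128 = 8875/16 Hz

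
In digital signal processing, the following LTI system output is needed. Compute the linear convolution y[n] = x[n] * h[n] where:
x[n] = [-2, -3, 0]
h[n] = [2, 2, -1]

y[n] = sum_k x[k]*h[n-k]. Output length = len(x) + len(h) - 1 = 3 + 3 - 1 = 5.
y[0] = -2*2 = -4
y[1] = -3*2 + -2*2 = -10
y[2] = 0*2 + -3*2 + -2*-1 = -4
y[3] = 0*2 + -3*-1 = 3
y[4] = 0*-1 = 0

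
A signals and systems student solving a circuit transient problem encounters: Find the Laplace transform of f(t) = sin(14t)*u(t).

Standard pair: sin(wt)*u(t) <-> w/(s^2+w^2)
With w = 14: L{sin(14t)*u(t)} = 14/(s^2+196)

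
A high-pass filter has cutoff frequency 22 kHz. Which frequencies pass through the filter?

A high-pass filter passes all frequencies above the cutoff frequency 22 kHz and attenuates lower frequencies.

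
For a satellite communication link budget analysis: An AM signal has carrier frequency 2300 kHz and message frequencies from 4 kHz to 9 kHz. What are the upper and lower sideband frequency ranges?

Upper sideband (USB) = fc + [fm_low, fm_high] = 2300 + [4, 9] = [2304, 2309] kHz
Lower sideband (LSB) = fc - [fm_high, fm_low] = 2300 - [9, 4] = [2291, 2296] kHz
Total occupied spectrum: 2291 kHz to 2309 kHz (plus carrier at 2300 kHz)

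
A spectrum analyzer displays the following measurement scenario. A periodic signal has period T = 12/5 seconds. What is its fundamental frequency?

The fundamental frequency is the reciprocal of the period.
f = 1/T = 1/(12/5) = 5/12 Hz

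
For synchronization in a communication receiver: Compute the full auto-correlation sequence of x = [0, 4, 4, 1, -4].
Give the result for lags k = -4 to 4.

r_xx[k] = sum_m x[m]*x[m+k], indexed from 0, for k = -4 to 4:
  r_xx[-4] = x[4]*x[0] = 0
  r_xx[-3] = x[3]*x[0] + x[4]*x[1] = -16
  r_xx[-2] = x[2]*x[0] + x[3]*x[1] + x[4]*x[2] = -12
  r_xx[-1] = x[1]*x[0] + x[2]*x[1] + x[3]*x[2] + x[4]*x[3] = 16
  r_xx[0] = x[0]*x[0] + x[1]*x[1] + x[2]*x[2] + x[3]*x[3] + x[4]*x[4] = 49
  r_xx[1] = x[0]*x[1] + x[1]*x[2] + x[2]*x[3] + x[3]*x[4] = 16
  r_xx[2] = x[0]*x[2] + x[1]*x[3] + x[2]*x[4] = -12
  r_xx[3] = x[0]*x[3] + x[1]*x[4] = -16
  r_xx[4] = x[0]*x[4] = 0
r_xx = [0, -16, -12, 16, 49, 16, -12, -16, 0]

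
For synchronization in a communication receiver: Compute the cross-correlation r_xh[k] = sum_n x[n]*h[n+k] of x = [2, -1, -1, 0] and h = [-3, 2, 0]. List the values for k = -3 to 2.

Both sequences indexed from 0 and zero outside their support.
Lags with overlap: k = -3 to 2.
  r_xh[-3] = x[3]*h[0] = 0
  r_xh[-2] = x[2]*h[0] + x[3]*h[1] = 3
  r_xh[-1] = x[1]*h[0] + x[2]*h[1] + x[3]*h[2] = 1
  r_xh[0] = x[0]*h[0] + x[1]*h[1] + x[2]*h[2] = -8
  r_xh[1] = x[0]*h[1] + x[1]*h[2] = 4
  r_xh[2] = x[0]*h[2] = 0
r_xh = [0, 3, 1, -8, 4, 0] (for k = -3, ..., 2)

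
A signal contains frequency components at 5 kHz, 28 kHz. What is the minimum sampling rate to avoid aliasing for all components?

The highest frequency component is f_max = 28 kHz.
Nyquist rate = 2 * f_max = 2 * 28 kHz = 56 kHz.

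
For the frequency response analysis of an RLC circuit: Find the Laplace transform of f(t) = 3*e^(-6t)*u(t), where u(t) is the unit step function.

Standard Laplace transform pair:
e^(-at)*u(t) <-> 1/(s+a)
With a = 6: L{3*e^(-6t)*u(t)} = 3/(s+6), ROC: Re(s) > -6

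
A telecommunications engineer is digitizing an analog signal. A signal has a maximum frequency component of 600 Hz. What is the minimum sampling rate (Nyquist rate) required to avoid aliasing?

By the Nyquist-Shannon sampling theorem,
the minimum sampling rate (Nyquist rate) must be at least 2 * f_max.
Nyquist rate = 2 * 600 Hz = 1200 Hz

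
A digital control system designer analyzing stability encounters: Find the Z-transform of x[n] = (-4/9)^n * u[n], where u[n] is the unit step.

The Z-transform of a^n * u[n] is z/(z-a) for |z| > |a|.
Here a = -4/9, so X(z) = z/(z - (-4/9)) = 9z/(9z + 4)
ROC: |z| > 4/9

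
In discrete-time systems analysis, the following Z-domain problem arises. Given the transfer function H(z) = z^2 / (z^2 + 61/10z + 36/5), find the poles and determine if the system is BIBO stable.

Poles are roots of the denominator: z^2 + 61/10z + 36/5 = 0.
Quadratic formula: z = [-(61/10) +/- sqrt((61/10)^2 - 4*(36/5))] / 2
Discriminant = 3721/100 - 144/5 = 841/100; sqrt = 29/10.
z = (-61/10 +/- 29/10) / 2 => z = -8/5 or z = -9/2.
|p1| = 9/2, |p2| = 8/5.
For BIBO stability, all poles must lie inside the unit circle (|p| < 1).
System is UNSTABLE since at least one |p| >= 1.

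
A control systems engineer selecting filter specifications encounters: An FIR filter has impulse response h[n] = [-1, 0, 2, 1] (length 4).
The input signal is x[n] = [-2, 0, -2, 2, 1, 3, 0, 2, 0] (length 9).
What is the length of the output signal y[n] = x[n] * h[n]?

For linear convolution, the output length is:
len(y) = len(x) + len(h) - 1 = 9 + 4 - 1 = 12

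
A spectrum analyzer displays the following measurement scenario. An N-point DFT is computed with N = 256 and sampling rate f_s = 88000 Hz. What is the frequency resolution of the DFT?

DFT frequency resolution = f_s / N
= 88000 / 256 = 1375/4 Hz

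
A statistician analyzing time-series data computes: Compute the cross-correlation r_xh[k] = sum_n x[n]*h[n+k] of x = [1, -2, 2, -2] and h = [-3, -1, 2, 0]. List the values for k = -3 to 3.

Both sequences indexed from 0 and zero outside their support.
Lags with overlap: k = -3 to 3.
  r_xh[-3] = x[3]*h[0] = 6
  r_xh[-2] = x[2]*h[0] + x[3]*h[1] = -4
  r_xh[-1] = x[1]*h[0] + x[2]*h[1] + x[3]*h[2] = 0
  r_xh[0] = x[0]*h[0] + x[1]*h[1] + x[2]*h[2] + x[3]*h[3] = 3
  r_xh[1] = x[0]*h[1] + x[1]*h[2] + x[2]*h[3] = -5
  r_xh[2] = x[0]*h[2] + x[1]*h[3] = 2
  r_xh[3] = x[0]*h[3] = 0
r_xh = [6, -4, 0, 3, -5, 2, 0] (for k = -3, ..., 3)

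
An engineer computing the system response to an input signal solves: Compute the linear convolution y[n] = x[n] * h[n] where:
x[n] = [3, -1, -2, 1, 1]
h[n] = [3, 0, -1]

y[n] = sum_k x[k]*h[n-k]. Output length = len(x) + len(h) - 1 = 5 + 3 - 1 = 7.
y[0] = 3*3 = 9
y[1] = -1*3 + 3*0 = -3
y[2] = -2*3 + -1*0 + 3*-1 = -9
y[3] = 1*3 + -2*0 + -1*-1 = 4
y[4] = 1*3 + 1*0 + -2*-1 = 5
y[5] = 1*0 + 1*-1 = -1
y[6] = 1*-1 = -1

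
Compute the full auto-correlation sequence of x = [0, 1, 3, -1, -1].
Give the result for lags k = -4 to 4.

r_xx[k] = sum_m x[m]*x[m+k], indexed from 0, for k = -4 to 4:
  r_xx[-4] = x[4]*x[0] = 0
  r_xx[-3] = x[3]*x[0] + x[4]*x[1] = -1
  r_xx[-2] = x[2]*x[0] + x[3]*x[1] + x[4]*x[2] = -4
  r_xx[-1] = x[1]*x[0] + x[2]*x[1] + x[3]*x[2] + x[4]*x[3] = 1
  r_xx[0] = x[0]*x[0] + x[1]*x[1] + x[2]*x[2] + x[3]*x[3] + x[4]*x[4] = 12
  r_xx[1] = x[0]*x[1] + x[1]*x[2] + x[2]*x[3] + x[3]*x[4] = 1
  r_xx[2] = x[0]*x[2] + x[1]*x[3] + x[2]*x[4] = -4
  r_xx[3] = x[0]*x[3] + x[1]*x[4] = -1
  r_xx[4] = x[0]*x[4] = 0
r_xx = [0, -1, -4, 1, 12, 1, -4, -1, 0]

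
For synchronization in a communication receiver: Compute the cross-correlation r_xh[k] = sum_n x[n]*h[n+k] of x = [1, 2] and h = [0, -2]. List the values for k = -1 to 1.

Both sequences indexed from 0 and zero outside their support.
Lags with overlap: k = -1 to 1.
  r_xh[-1] = x[1]*h[0] = 0
  r_xh[0] = x[0]*h[0] + x[1]*h[1] = -4
  r_xh[1] = x[0]*h[1] = -2
r_xh = [0, -4, -2] (for k = -1, ..., 1)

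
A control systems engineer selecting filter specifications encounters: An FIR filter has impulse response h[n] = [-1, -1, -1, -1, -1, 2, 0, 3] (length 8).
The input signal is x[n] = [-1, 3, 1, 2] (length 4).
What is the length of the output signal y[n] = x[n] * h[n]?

For linear convolution, the output length is:
len(y) = len(x) + len(h) - 1 = 4 + 8 - 1 = 11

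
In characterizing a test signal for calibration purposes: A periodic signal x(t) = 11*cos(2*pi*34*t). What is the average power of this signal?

Average power of A*cos(wt) is A^2/2.
P = 11^2 / 2 = 121/2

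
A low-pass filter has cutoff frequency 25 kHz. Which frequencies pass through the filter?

A low-pass filter passes all frequencies below the cutoff frequency 25 kHz and attenuates higher frequencies.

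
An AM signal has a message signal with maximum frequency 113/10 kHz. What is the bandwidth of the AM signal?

In AM (double-sideband), the bandwidth is twice the message frequency.
BW = 2 * f_m = 2 * 113/10 kHz = 113/5 kHz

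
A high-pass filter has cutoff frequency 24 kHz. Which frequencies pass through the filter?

A high-pass filter passes all frequencies above the cutoff frequency 24 kHz and attenuates lower frequencies.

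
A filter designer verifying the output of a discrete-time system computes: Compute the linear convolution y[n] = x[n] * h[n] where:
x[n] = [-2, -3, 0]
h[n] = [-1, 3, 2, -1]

y[n] = sum_k x[k]*h[n-k]. Output length = len(x) + len(h) - 1 = 3 + 4 - 1 = 6.
y[0] = -2*-1 = 2
y[1] = -3*-1 + -2*3 = -3
y[2] = 0*-1 + -3*3 + -2*2 = -13
y[3] = 0*3 + -3*2 + -2*-1 = -4
y[4] = 0*2 + -3*-1 = 3
y[5] = 0*-1 = 0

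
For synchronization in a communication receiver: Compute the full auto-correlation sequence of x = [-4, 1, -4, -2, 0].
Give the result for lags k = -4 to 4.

r_xx[k] = sum_m x[m]*x[m+k], indexed from 0, for k = -4 to 4:
  r_xx[-4] = x[4]*x[0] = 0
  r_xx[-3] = x[3]*x[0] + x[4]*x[1] = 8
  r_xx[-2] = x[2]*x[0] + x[3]*x[1] + x[4]*x[2] = 14
  r_xx[-1] = x[1]*x[0] + x[2]*x[1] + x[3]*x[2] + x[4]*x[3] = 0
  r_xx[0] = x[0]*x[0] + x[1]*x[1] + x[2]*x[2] + x[3]*x[3] + x[4]*x[4] = 37
  r_xx[1] = x[0]*x[1] + x[1]*x[2] + x[2]*x[3] + x[3]*x[4] = 0
  r_xx[2] = x[0]*x[2] + x[1]*x[3] + x[2]*x[4] = 14
  r_xx[3] = x[0]*x[3] + x[1]*x[4] = 8
  r_xx[4] = x[0]*x[4] = 0
r_xx = [0, 8, 14, 0, 37, 0, 14, 8, 0]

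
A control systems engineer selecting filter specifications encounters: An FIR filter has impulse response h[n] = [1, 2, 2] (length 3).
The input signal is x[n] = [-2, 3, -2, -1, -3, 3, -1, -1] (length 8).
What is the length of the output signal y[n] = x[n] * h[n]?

For linear convolution, the output length is:
len(y) = len(x) + len(h) - 1 = 8 + 3 - 1 = 10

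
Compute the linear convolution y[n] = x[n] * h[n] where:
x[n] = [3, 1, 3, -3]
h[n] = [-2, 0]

y[n] = sum_k x[k]*h[n-k]. Output length = len(x) + len(h) - 1 = 4 + 2 - 1 = 5.
y[0] = 3*-2 = -6
y[1] = 1*-2 + 3*0 = -2
y[2] = 3*-2 + 1*0 = -6
y[3] = -3*-2 + 3*0 = 6
y[4] = -3*0 = 0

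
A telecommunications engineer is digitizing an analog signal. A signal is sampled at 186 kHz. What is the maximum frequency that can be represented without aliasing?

The maximum frequency that can be represented without aliasing
is the Nyquist frequency: f_max = f_s / 2 = 186 kHz / 2 = 93 kHz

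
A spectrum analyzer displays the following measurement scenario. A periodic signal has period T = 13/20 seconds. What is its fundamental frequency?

The fundamental frequency is the reciprocal of the period.
f = 1/T = 1/(13/20) = 20/13 Hz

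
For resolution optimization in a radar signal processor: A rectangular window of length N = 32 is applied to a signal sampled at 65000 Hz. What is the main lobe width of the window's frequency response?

For a rectangular window of length N,
the main lobe width in frequency is 2*f_s/N.
= 2*65000/32 = 8125/2 Hz
This determines the minimum frequency separation for resolving two sinusoids.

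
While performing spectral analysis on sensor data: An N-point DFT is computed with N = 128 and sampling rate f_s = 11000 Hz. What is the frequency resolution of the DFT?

DFT frequency resolution = f_s / N
= 11000 / 128 = 1375/16 Hz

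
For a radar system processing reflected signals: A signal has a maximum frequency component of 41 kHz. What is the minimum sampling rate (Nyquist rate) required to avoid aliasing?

By the Nyquist-Shannon sampling theorem,
the minimum sampling rate (Nyquist rate) must be at least 2 * f_max.
Nyquist rate = 2 * 41 kHz = 82 kHz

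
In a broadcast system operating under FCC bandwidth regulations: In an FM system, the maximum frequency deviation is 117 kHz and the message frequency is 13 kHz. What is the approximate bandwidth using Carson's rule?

Carson's rule: BW = 2*(delta_f + f_m)
= 2*(117 + 13) kHz = 260 kHz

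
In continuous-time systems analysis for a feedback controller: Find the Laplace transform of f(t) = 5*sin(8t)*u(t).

Standard pair: sin(wt)*u(t) <-> w/(s^2+w^2)
With w = 8: L{5*sin(8t)*u(t)} = 40/(s^2+64)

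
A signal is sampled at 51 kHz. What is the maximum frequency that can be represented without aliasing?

The maximum frequency that can be represented without aliasing
is the Nyquist frequency: f_max = f_s / 2 = 51 kHz / 2 = 51/2 kHz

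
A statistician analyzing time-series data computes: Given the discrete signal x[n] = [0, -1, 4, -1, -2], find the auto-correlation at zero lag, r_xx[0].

The auto-correlation at zero lag r_xx[0] equals the signal energy.
r_xx[0] = sum of x[n]^2 = 0^2 + (-1)^2 + 4^2 + (-1)^2 + (-2)^2
= 0 + 1 + 16 + 1 + 4 = 22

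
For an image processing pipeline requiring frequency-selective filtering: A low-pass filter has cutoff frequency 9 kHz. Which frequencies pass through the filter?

A low-pass filter passes all frequencies below the cutoff frequency 9 kHz and attenuates higher frequencies.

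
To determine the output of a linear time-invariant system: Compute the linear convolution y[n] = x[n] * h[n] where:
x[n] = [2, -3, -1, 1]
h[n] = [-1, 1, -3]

y[n] = sum_k x[k]*h[n-k]. Output length = len(x) + len(h) - 1 = 4 + 3 - 1 = 6.
y[0] = 2*-1 = -2
y[1] = -3*-1 + 2*1 = 5
y[2] = -1*-1 + -3*1 + 2*-3 = -8
y[3] = 1*-1 + -1*1 + -3*-3 = 7
y[4] = 1*1 + -1*-3 = 4
y[5] = 1*-3 = -3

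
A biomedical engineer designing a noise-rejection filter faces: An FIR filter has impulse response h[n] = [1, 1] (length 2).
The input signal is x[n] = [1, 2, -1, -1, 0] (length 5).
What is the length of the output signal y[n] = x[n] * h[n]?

For linear convolution, the output length is:
len(y) = len(x) + len(h) - 1 = 5 + 2 - 1 = 6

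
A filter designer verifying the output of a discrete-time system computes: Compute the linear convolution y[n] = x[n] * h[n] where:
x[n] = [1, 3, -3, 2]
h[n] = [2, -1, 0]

y[n] = sum_k x[k]*h[n-k]. Output length = len(x) + len(h) - 1 = 4 + 3 - 1 = 6.
y[0] = 1*2 = 2
y[1] = 3*2 + 1*-1 = 5
y[2] = -3*2 + 3*-1 + 1*0 = -9
y[3] = 2*2 + -3*-1 + 3*0 = 7
y[4] = 2*-1 + -3*0 = -2
y[5] = 2*0 = 0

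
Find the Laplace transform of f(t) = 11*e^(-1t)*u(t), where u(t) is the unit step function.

Standard Laplace transform pair:
e^(-at)*u(t) <-> 1/(s+a)
With a = 1: L{11*e^(-1t)*u(t)} = 11/(s+1), ROC: Re(s) > -1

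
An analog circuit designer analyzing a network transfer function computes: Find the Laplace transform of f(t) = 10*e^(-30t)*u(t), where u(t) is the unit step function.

Standard Laplace transform pair:
e^(-at)*u(t) <-> 1/(s+a)
With a = 30: L{10*e^(-30t)*u(t)} = 10/(s+30), ROC: Re(s) > -30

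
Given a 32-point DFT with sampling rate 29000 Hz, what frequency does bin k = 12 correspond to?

The frequency of DFT bin k is: f_k = k * f_s / N
f_12 = 12 * 29000 / 32 = 10875 Hz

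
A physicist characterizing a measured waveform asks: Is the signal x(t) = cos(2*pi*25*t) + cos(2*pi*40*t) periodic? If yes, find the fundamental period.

f1 = 25 Hz, f2 = 40 Hz
Period T1 = 1/25, T2 = 1/40
Ratio T1/T2 = 40/25, which is rational.
The signal is periodic with fundamental period T = 1/GCD(25,40) = 1/5 s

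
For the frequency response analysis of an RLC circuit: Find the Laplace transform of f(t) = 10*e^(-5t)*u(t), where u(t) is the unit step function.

Standard Laplace transform pair:
e^(-at)*u(t) <-> 1/(s+a)
With a = 5: L{10*e^(-5t)*u(t)} = 10/(s+5), ROC: Re(s) > -5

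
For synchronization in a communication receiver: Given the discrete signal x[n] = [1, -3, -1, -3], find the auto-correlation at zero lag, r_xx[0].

The auto-correlation at zero lag r_xx[0] equals the signal energy.
r_xx[0] = sum of x[n]^2 = 1^2 + (-3)^2 + (-1)^2 + (-3)^2
= 1 + 9 + 1 + 9 = 20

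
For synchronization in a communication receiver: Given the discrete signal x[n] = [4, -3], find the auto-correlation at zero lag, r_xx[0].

The auto-correlation at zero lag r_xx[0] equals the signal energy.
r_xx[0] = sum of x[n]^2 = 4^2 + (-3)^2
= 16 + 9 = 25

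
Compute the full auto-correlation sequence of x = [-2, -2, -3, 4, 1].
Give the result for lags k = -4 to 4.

r_xx[k] = sum_m x[m]*x[m+k], indexed from 0, for k = -4 to 4:
  r_xx[-4] = x[4]*x[0] = -2
  r_xx[-3] = x[3]*x[0] + x[4]*x[1] = -10
  r_xx[-2] = x[2]*x[0] + x[3]*x[1] + x[4]*x[2] = -5
  r_xx[-1] = x[1]*x[0] + x[2]*x[1] + x[3]*x[2] + x[4]*x[3] = 2
  r_xx[0] = x[0]*x[0] + x[1]*x[1] + x[2]*x[2] + x[3]*x[3] + x[4]*x[4] = 34
  r_xx[1] = x[0]*x[1] + x[1]*x[2] + x[2]*x[3] + x[3]*x[4] = 2
  r_xx[2] = x[0]*x[2] + x[1]*x[3] + x[2]*x[4] = -5
  r_xx[3] = x[0]*x[3] + x[1]*x[4] = -10
  r_xx[4] = x[0]*x[4] = -2
r_xx = [-2, -10, -5, 2, 34, 2, -5, -10, -2]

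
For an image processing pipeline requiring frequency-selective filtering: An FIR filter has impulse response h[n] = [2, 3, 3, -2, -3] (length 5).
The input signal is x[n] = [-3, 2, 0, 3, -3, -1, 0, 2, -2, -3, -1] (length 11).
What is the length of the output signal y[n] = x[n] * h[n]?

For linear convolution, the output length is:
len(y) = len(x) + len(h) - 1 = 11 + 5 - 1 = 15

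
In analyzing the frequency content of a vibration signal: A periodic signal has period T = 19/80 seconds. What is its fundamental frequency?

The fundamental frequency is the reciprocal of the period.
f = 1/T = 1/(19/80) = 80/19 Hz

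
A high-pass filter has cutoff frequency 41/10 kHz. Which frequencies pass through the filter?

A high-pass filter passes all frequencies above the cutoff frequency 41/10 kHz and attenuates lower frequencies.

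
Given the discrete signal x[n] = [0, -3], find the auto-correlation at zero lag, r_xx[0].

The auto-correlation at zero lag r_xx[0] equals the signal energy.
r_xx[0] = sum of x[n]^2 = 0^2 + (-3)^2
= 0 + 9 = 9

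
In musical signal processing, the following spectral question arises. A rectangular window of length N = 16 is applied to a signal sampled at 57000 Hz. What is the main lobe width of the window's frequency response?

For a rectangular window of length N,
the main lobe width in frequency is 2*f_s/N.
= 2*57000/16 = 7125 Hz
This determines the minimum frequency separation for resolving two sinusoids.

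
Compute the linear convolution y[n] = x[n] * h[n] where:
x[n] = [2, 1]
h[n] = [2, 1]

y[n] = sum_k x[k]*h[n-k]. Output length = len(x) + len(h) - 1 = 2 + 2 - 1 = 3.
y[0] = 2*2 = 4
y[1] = 1*2 + 2*1 = 4
y[2] = 1*1 = 1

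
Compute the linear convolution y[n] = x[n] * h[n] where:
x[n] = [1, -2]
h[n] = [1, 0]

y[n] = sum_k x[k]*h[n-k]. Output length = len(x) + len(h) - 1 = 2 + 2 - 1 = 3.
y[0] = 1*1 = 1
y[1] = -2*1 + 1*0 = -2
y[2] = -2*0 = 0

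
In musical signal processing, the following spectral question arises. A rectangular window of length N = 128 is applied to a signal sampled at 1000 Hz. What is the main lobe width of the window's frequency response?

For a rectangular window of length N,
the main lobe width in frequency is 2*f_s/N.
= 2*1000/128 = 125/8 Hz
This determines the minimum frequency separation for resolving two sinusoids.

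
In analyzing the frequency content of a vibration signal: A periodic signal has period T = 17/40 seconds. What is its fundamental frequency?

The fundamental frequency is the reciprocal of the period.
f = 1/T = 1/(17/40) = 40/17 Hz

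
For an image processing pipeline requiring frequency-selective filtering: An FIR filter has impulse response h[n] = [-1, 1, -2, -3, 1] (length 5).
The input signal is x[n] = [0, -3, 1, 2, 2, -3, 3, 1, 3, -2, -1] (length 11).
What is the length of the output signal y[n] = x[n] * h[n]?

For linear convolution, the output length is:
len(y) = len(x) + len(h) - 1 = 11 + 5 - 1 = 15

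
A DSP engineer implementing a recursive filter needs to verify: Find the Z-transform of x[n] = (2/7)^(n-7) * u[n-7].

Time-shifting property: if X(z) = Z{x[n]}, then Z{x[n-d]} = z^(-d) * X(z)
X(z) = z/(z - 2/7) for x[n] = (2/7)^n * u[n]
Z{x[n-7]} = z^(-7) * z/(z - 2/7) = z^(-6)/(z - 2/7)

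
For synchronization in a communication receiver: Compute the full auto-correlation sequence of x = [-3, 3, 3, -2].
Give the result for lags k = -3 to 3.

r_xx[k] = sum_m x[m]*x[m+k], indexed from 0, for k = -3 to 3:
  r_xx[-3] = x[3]*x[0] = 6
  r_xx[-2] = x[2]*x[0] + x[3]*x[1] = -15
  r_xx[-1] = x[1]*x[0] + x[2]*x[1] + x[3]*x[2] = -6
  r_xx[0] = x[0]*x[0] + x[1]*x[1] + x[2]*x[2] + x[3]*x[3] = 31
  r_xx[1] = x[0]*x[1] + x[1]*x[2] + x[2]*x[3] = -6
  r_xx[2] = x[0]*x[2] + x[1]*x[3] = -15
  r_xx[3] = x[0]*x[3] = 6
r_xx = [6, -15, -6, 31, -6, -15, 6]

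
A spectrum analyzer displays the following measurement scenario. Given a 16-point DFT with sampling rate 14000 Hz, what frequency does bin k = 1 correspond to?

The frequency of DFT bin k is: f_k = k * f_s / N
f_1 = 1 * 14000 / 16 = 875 Hz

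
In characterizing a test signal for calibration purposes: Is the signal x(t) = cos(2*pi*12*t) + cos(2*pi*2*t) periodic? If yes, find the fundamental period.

f1 = 12 Hz, f2 = 2 Hz
Period T1 = 1/12, T2 = 1/2
Ratio T1/T2 = 2/12, which is rational.
The signal is periodic with fundamental period T = 1/GCD(12,2) = 1/2 s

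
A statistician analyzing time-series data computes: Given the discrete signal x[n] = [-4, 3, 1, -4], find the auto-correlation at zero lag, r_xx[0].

The auto-correlation at zero lag r_xx[0] equals the signal energy.
r_xx[0] = sum of x[n]^2 = (-4)^2 + 3^2 + 1^2 + (-4)^2
= 16 + 9 + 1 + 16 = 42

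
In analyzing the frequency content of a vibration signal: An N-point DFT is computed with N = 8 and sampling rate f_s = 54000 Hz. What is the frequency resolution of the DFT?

DFT frequency resolution = f_s / N
= 54000 / 8 = 6750 Hz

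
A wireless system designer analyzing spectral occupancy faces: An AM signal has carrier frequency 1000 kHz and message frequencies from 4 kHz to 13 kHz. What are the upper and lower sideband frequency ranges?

Upper sideband (USB) = fc + [fm_low, fm_high] = 1000 + [4, 13] = [1004, 1013] kHz
Lower sideband (LSB) = fc - [fm_high, fm_low] = 1000 - [13, 4] = [987, 996] kHz
Total occupied spectrum: 987 kHz to 1013 kHz (plus carrier at 1000 kHz)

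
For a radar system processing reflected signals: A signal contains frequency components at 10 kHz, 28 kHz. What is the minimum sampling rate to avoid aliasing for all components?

The highest frequency component is f_max = 28 kHz.
Nyquist rate = 2 * f_max = 2 * 28 kHz = 56 kHz.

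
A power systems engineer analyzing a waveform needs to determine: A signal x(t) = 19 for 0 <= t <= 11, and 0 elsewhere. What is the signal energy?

Energy = integral of |x(t)|^2 dt over the signal duration
= 19^2 * 11 = 361 * 11 = 3971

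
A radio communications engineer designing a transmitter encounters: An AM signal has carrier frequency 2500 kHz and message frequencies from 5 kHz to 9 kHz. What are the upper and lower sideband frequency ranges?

Upper sideband (USB) = fc + [fm_low, fm_high] = 2500 + [5, 9] = [2505, 2509] kHz
Lower sideband (LSB) = fc - [fm_high, fm_low] = 2500 - [9, 5] = [2491, 2495] kHz
Total occupied spectrum: 2491 kHz to 2509 kHz (plus carrier at 2500 kHz)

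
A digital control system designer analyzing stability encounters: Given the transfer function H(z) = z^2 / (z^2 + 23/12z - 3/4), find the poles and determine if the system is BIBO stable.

Poles are roots of the denominator: z^2 + 23/12z - 3/4 = 0.
Quadratic formula: z = [-(23/12) +/- sqrt((23/12)^2 - 4*(-3/4))] / 2
Discriminant = 529/144 + 3 = 961/144; sqrt = 31/12.
z = (-23/12 +/- 31/12) / 2 => z = 1/3 or z = -9/4.
|p1| = 9/4, |p2| = 1/3.
For BIBO stability, all poles must lie inside the unit circle (|p| < 1).
System is UNSTABLE since at least one |p| >= 1.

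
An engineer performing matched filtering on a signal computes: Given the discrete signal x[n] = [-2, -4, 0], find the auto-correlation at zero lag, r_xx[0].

The auto-correlation at zero lag r_xx[0] equals the signal energy.
r_xx[0] = sum of x[n]^2 = (-2)^2 + (-4)^2 + 0^2
= 4 + 16 + 0 = 20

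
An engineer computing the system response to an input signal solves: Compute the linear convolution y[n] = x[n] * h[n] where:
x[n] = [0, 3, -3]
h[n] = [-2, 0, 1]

y[n] = sum_k x[k]*h[n-k]. Output length = len(x) + len(h) - 1 = 3 + 3 - 1 = 5.
y[0] = 0*-2 = 0
y[1] = 3*-2 + 0*0 = -6
y[2] = -3*-2 + 3*0 + 0*1 = 6
y[3] = -3*0 + 3*1 = 3
y[4] = -3*1 = -3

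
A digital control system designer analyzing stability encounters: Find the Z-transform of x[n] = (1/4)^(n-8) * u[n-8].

Time-shifting property: if X(z) = Z{x[n]}, then Z{x[n-d]} = z^(-d) * X(z)
X(z) = z/(z - 1/4) for x[n] = (1/4)^n * u[n]
Z{x[n-8]} = z^(-8) * z/(z - 1/4) = z^(-7)/(z - 1/4)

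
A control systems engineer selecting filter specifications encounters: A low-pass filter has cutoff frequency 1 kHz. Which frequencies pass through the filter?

A low-pass filter passes all frequencies below the cutoff frequency 1 kHz and attenuates higher frequencies.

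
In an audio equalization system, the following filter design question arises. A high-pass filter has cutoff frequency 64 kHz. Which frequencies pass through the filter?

A high-pass filter passes all frequencies above the cutoff frequency 64 kHz and attenuates lower frequencies.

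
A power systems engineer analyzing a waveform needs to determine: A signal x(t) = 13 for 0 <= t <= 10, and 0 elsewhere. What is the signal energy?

Energy = integral of |x(t)|^2 dt over the signal duration
= 13^2 * 10 = 169 * 10 = 1690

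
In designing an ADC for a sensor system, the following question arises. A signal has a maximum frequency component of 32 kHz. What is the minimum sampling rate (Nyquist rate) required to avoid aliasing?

By the Nyquist-Shannon sampling theorem,
the minimum sampling rate (Nyquist rate) must be at least 2 * f_max.
Nyquist rate = 2 * 32 kHz = 64 kHz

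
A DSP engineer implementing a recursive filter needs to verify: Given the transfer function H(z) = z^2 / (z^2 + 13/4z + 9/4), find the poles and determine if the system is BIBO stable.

Poles are roots of the denominator: z^2 + 13/4z + 9/4 = 0.
Quadratic formula: z = [-(13/4) +/- sqrt((13/4)^2 - 4*(9/4))] / 2
Discriminant = 169/16 - 9 = 25/16; sqrt = 5/4.
z = (-13/4 +/- 5/4) / 2 => z = -1 or z = -9/4.
|p1| = 1, |p2| = 9/4.
For BIBO stability, all poles must lie inside the unit circle (|p| < 1).
System is UNSTABLE since at least one |p| >= 1.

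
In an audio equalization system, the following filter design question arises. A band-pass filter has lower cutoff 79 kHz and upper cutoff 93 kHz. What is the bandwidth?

Bandwidth = f_high - f_low
= 93 kHz - 79 kHz = 14 kHz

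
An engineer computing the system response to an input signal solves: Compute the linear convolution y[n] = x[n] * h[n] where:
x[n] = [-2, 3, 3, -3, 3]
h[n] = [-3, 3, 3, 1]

y[n] = sum_k x[k]*h[n-k]. Output length = len(x) + len(h) - 1 = 5 + 4 - 1 = 8.
y[0] = -2*-3 = 6
y[1] = 3*-3 + -2*3 = -15
y[2] = 3*-3 + 3*3 + -2*3 = -6
y[3] = -3*-3 + 3*3 + 3*3 + -2*1 = 25
y[4] = 3*-3 + -3*3 + 3*3 + 3*1 = -6
y[5] = 3*3 + -3*3 + 3*1 = 3
y[6] = 3*3 + -3*1 = 6
y[7] = 3*1 = 3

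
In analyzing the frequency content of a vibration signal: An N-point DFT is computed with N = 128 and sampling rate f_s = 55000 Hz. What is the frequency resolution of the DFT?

DFT frequency resolution = f_s / N
= 55000 / 128 = 6875/16 Hz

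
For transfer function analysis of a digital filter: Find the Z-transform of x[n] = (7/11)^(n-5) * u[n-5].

Time-shifting property: if X(z) = Z{x[n]}, then Z{x[n-d]} = z^(-d) * X(z)
X(z) = z/(z - 7/11) for x[n] = (7/11)^n * u[n]
Z{x[n-5]} = z^(-5) * z/(z - 7/11) = z^(-4)/(z - 7/11)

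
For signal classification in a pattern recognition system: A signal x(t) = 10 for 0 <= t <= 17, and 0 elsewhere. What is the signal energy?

Energy = integral of |x(t)|^2 dt over the signal duration
= 10^2 * 17 = 100 * 17 = 1700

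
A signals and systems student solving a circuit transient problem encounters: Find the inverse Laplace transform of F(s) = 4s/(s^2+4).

Standard pair: s/(s^2+w^2) <-> cos(wt)*u(t)
With k=4, w=2: f(t) = 4*cos(2t)*u(t)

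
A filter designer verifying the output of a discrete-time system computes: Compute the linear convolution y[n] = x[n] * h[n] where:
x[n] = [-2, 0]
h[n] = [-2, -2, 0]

y[n] = sum_k x[k]*h[n-k]. Output length = len(x) + len(h) - 1 = 2 + 3 - 1 = 4.
y[0] = -2*-2 = 4
y[1] = 0*-2 + -2*-2 = 4
y[2] = 0*-2 + -2*0 = 0
y[3] = 0*0 = 0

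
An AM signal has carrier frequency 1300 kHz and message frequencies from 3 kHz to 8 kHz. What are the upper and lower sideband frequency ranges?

Upper sideband (USB) = fc + [fm_low, fm_high] = 1300 + [3, 8] = [1303, 1308] kHz
Lower sideband (LSB) = fc - [fm_high, fm_low] = 1300 - [8, 3] = [1292, 1297] kHz
Total occupied spectrum: 1292 kHz to 1308 kHz (plus carrier at 1300 kHz)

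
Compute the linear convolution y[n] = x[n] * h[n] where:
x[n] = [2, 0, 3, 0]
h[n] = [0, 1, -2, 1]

y[n] = sum_k x[k]*h[n-k]. Output length = len(x) + len(h) - 1 = 4 + 4 - 1 = 7.
y[0] = 2*0 = 0
y[1] = 0*0 + 2*1 = 2
y[2] = 3*0 + 0*1 + 2*-2 = -4
y[3] = 0*0 + 3*1 + 0*-2 + 2*1 = 5
y[4] = 0*1 + 3*-2 + 0*1 = -6
y[5] = 0*-2 + 3*1 = 3
y[6] = 0*1 = 0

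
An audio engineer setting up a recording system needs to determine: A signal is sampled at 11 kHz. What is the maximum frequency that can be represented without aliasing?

The maximum frequency that can be represented without aliasing
is the Nyquist frequency: f_max = f_s / 2 = 11 kHz / 2 = 11/2 kHz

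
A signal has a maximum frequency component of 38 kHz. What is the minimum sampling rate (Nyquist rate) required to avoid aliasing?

By the Nyquist-Shannon sampling theorem,
the minimum sampling rate (Nyquist rate) must be at least 2 * f_max.
Nyquist rate = 2 * 38 kHz = 76 kHz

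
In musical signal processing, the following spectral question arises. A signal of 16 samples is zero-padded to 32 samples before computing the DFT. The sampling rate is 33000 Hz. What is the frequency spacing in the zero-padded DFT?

Original DFT: N = 16, resolution = f_s/N = 33000/16 = 4125/2 Hz
Zero-padded DFT: N = 32, resolution = f_s/N = 33000/32 = 4125/4 Hz
Zero-padding interpolates the spectrum (finer frequency grid)
but does NOT improve the true spectral resolution (ability to resolve close frequencies).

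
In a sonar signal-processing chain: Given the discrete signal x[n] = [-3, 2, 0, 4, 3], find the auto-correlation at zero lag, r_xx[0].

The auto-correlation at zero lag r_xx[0] equals the signal energy.
r_xx[0] = sum of x[n]^2 = (-3)^2 + 2^2 + 0^2 + 4^2 + 3^2
= 9 + 4 + 0 + 16 + 9 = 38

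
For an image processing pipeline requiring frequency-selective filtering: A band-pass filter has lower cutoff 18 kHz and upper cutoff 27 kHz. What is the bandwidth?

Bandwidth = f_high - f_low
= 27 kHz - 18 kHz = 9 kHz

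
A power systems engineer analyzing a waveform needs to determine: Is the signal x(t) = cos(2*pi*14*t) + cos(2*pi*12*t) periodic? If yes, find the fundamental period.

f1 = 14 Hz, f2 = 12 Hz
Period T1 = 1/14, T2 = 1/12
Ratio T1/T2 = 12/14, which is rational.
The signal is periodic with fundamental period T = 1/GCD(14,12) = 1/2 s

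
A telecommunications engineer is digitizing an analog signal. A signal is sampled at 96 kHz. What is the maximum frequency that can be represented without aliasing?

The maximum frequency that can be represented without aliasing
is the Nyquist frequency: f_max = f_s / 2 = 96 kHz / 2 = 48 kHz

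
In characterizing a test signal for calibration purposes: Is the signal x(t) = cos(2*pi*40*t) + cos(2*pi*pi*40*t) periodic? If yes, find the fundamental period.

f1 = 40 Hz, f2 = 40*pi Hz
Ratio f2/f1 = pi, which is irrational.
Since the frequency ratio is irrational, no common period exists.
The signal is not periodic.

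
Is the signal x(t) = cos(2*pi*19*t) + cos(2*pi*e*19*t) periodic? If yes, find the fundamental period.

f1 = 19 Hz, f2 = 19*e Hz
Ratio f2/f1 = e, which is irrational.
Since the frequency ratio is irrational, no common period exists.
The signal is not periodic.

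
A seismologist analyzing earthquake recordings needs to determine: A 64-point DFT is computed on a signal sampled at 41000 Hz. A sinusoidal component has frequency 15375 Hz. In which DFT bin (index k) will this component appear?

DFT frequency resolution = f_s/N = 41000/64 = 5125/8 Hz
Bin index k = f_signal / resolution = 15375 / 5125/8 = 24
The signal frequency 15375 Hz falls in DFT bin k = 24.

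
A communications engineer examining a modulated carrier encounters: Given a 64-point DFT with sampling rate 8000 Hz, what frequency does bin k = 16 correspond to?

The frequency of DFT bin k is: f_k = k * f_s / N
f_16 = 16 * 8000 / 64 = 2000 Hz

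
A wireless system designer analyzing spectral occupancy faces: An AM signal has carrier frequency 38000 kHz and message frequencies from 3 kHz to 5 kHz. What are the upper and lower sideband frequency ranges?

Upper sideband (USB) = fc + [fm_low, fm_high] = 38000 + [3, 5] = [38003, 38005] kHz
Lower sideband (LSB) = fc - [fm_high, fm_low] = 38000 - [5, 3] = [37995, 37997] kHz
Total occupied spectrum: 37995 kHz to 38005 kHz (plus carrier at 38000 kHz)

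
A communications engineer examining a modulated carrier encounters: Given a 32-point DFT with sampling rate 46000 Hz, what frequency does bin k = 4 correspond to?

The frequency of DFT bin k is: f_k = k * f_s / N
f_4 = 4 * 46000 / 32 = 5750 Hz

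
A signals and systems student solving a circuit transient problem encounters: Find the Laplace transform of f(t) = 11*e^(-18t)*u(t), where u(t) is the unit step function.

Standard Laplace transform pair:
e^(-at)*u(t) <-> 1/(s+a)
With a = 18: L{11*e^(-18t)*u(t)} = 11/(s+18), ROC: Re(s) > -18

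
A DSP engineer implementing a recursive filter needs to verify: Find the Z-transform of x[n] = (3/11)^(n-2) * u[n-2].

Time-shifting property: if X(z) = Z{x[n]}, then Z{x[n-d]} = z^(-d) * X(z)
X(z) = z/(z - 3/11) for x[n] = (3/11)^n * u[n]
Z{x[n-2]} = z^(-2) * z/(z - 3/11) = z^(-1)/(z - 3/11)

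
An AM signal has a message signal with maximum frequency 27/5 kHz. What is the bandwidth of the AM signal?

In AM (double-sideband), the bandwidth is twice the message frequency.
BW = 2 * f_m = 2 * 27/5 kHz = 54/5 kHz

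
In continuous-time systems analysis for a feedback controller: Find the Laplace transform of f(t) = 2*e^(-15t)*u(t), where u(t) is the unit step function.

Standard Laplace transform pair:
e^(-at)*u(t) <-> 1/(s+a)
With a = 15: L{2*e^(-15t)*u(t)} = 2/(s+15), ROC: Re(s) > -15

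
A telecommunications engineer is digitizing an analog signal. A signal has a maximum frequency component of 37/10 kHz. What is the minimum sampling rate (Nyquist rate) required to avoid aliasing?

By the Nyquist-Shannon sampling theorem,
the minimum sampling rate (Nyquist rate) must be at least 2 * f_max.
Nyquist rate = 2 * 37/10 kHz = 37/5 kHz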